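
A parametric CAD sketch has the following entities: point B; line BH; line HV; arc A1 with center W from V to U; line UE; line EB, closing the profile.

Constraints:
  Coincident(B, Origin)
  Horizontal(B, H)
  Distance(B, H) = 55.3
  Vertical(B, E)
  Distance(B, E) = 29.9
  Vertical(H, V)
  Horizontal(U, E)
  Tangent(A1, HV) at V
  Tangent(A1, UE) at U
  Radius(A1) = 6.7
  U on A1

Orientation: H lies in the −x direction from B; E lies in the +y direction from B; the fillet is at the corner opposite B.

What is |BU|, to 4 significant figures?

57.06

B is at the origin; B and H share the same y with |BH| = 55.3 and H on the −x side, so H = (-55.30, 0.000). BE is vertical with |BE| = 29.9 and E on the +y side, so E = (0.000, 29.90). The virtual corner opposite B is at (-55.30, 29.90). Tangency of A1 to HV means the radius WV is perpendicular to HV and tangency of A1 to UE means the radius WU is perpendicular to UE, with radius 6.7, so the center W sits 6.7 in from both sides at W = (-48.60, 23.20). That places the tangent points at V = (-55.30, 23.20) on HV and U = (-48.60, 29.90) on UE. Then |BU| = |U − B| = 57.06.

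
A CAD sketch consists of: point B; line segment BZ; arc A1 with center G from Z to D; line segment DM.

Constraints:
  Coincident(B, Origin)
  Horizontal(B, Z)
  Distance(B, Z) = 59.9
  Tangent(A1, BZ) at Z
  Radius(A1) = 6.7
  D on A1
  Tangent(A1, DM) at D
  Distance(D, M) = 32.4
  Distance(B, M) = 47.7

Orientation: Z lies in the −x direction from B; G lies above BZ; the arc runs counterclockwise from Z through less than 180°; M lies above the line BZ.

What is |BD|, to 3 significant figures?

54.3

Checks: |BZ| = 59.90 ✓; |GD| = 6.700 ✓; ∠(GD, DM) = 90.00° ✓; |DM| = 32.40 ✓; |BM| = 47.70 ✓.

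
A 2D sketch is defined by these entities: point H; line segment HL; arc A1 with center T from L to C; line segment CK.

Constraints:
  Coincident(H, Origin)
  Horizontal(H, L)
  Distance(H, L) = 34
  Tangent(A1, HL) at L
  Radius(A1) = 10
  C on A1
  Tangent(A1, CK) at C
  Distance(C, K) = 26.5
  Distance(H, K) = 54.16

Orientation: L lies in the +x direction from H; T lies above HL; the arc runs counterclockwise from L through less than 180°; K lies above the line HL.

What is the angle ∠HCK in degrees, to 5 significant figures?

94.030°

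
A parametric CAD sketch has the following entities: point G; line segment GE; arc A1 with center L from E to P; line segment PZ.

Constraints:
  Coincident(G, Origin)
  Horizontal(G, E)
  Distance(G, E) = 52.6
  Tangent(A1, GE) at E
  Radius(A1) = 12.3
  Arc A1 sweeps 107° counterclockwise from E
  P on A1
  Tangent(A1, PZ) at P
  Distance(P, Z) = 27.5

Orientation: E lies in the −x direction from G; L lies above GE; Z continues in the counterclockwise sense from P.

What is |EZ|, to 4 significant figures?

42.36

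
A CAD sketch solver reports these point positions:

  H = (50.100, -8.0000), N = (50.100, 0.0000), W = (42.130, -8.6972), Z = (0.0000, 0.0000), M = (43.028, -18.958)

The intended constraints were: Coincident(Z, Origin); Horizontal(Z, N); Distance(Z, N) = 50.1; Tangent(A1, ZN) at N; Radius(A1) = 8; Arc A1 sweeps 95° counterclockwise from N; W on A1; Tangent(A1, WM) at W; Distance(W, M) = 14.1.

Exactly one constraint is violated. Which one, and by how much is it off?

Distance(W, M) = 14.1 — off by 3.80.

Z = (0.00, 0.00) ✓; Z.y = 0.00, N.y = 0.00 ✓; |ZN| = 50.10 ✓; ∠(HN, NZ) = 90.00° ✓; |HN| = 8.000 ✓; bearing(H→W) − bearing(H→N) = 95.00° ✓; |HW| = 8.000 ✓; ∠(HW, WM) = 90.00° ✓; |WM| = 10.30 ✗.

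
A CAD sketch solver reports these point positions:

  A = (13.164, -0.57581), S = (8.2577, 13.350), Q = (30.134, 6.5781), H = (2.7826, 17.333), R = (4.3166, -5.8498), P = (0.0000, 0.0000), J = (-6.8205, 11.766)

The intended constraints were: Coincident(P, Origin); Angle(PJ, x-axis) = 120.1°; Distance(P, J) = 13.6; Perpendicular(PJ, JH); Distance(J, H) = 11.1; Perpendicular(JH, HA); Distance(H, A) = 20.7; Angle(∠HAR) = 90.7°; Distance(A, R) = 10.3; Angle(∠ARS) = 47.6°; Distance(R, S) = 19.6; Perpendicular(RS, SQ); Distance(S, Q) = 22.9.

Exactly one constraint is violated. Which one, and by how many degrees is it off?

Perpendicular(RS, SQ) — off by 5.60°.

P = (0.00, 0.00) ✓; PJ at 120.1° ✓; |PJ| = 13.60 ✓; ∠(PJ, JH) = 90.00° ✓; |JH| = 11.10 ✓; ∠(JH, HA) = 90.00° ✓; |HA| = 20.70 ✓; ∠HAR = 90.70° ✓; |AR| = 10.30 ✓; ∠ARS = 47.60° ✓; |RS| = 19.60 ✓; ∠(RS, SQ) = 95.60° ✗; |SQ| = 22.90 ✓.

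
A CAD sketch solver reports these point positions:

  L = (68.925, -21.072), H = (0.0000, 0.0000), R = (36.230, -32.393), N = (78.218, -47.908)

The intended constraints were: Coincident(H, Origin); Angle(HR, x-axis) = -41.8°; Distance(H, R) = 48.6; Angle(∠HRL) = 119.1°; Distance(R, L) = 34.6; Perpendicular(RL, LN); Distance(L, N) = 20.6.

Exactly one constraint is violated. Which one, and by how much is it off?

Distance(L, N) = 20.6 — off by 7.80.

H = (0.00, 0.00) ✓; HR at -41.80° ✓; |HR| = 48.60 ✓; ∠HRL = 119.1° ✓; |RL| = 34.60 ✓; ∠(RL, LN) = 90.00° ✓; |LN| = 28.40 ✗.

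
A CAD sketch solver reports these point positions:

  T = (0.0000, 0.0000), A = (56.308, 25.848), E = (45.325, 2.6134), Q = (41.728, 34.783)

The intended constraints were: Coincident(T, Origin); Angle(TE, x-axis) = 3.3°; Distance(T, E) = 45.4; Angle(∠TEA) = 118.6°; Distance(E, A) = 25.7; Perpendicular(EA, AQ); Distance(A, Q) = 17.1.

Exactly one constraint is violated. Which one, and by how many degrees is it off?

Perpendicular(EA, AQ) — off by 6.20°.

T = (0.00, 0.00) ✓; TE at 3.300° ✓; |TE| = 45.40 ✓; ∠TEA = 118.6° ✓; |EA| = 25.70 ✓; ∠(EA, AQ) = 83.80° ✗; |AQ| = 17.10 ✓.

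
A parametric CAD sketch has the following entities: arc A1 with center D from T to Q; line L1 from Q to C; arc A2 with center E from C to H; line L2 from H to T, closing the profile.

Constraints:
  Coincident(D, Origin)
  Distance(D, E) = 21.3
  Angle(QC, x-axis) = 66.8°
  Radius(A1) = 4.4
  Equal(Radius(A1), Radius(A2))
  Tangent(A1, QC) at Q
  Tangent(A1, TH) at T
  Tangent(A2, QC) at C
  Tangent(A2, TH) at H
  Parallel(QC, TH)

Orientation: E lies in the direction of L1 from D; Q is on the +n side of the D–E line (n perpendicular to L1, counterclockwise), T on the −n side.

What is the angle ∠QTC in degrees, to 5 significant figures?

67.552°

The slot axis is L1's direction at 66.8°, so u = (cos 66.8°, sin 66.8°) = (0.39394, 0.91914) and n = (−sin 66.8°, cos 66.8°) = (-0.91914, 0.39394). D is at the origin and E lies 21.3 along u from D, so E = 21.3·u = (8.3910, 19.578). Tangency of A1 to both parallel lines with radius 4.4 puts Q and T at D ± 4.4·n: Q = (-4.0442, 1.7333), T = (4.0442, -1.7333). Equal radii place C and H the same way about E: C = E + 4.4·n = (4.3468, 21.311), H = E − 4.4·n = (12.435, 17.844). Then cos ∠QTC = TQ·TC / (|TQ||TC|), giving 67.552°.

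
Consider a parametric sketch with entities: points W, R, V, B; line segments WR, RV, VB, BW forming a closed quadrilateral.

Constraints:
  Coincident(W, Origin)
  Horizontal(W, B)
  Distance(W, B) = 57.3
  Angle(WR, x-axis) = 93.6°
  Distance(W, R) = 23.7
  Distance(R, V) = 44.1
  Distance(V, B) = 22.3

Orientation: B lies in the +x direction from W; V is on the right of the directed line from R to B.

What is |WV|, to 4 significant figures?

35.04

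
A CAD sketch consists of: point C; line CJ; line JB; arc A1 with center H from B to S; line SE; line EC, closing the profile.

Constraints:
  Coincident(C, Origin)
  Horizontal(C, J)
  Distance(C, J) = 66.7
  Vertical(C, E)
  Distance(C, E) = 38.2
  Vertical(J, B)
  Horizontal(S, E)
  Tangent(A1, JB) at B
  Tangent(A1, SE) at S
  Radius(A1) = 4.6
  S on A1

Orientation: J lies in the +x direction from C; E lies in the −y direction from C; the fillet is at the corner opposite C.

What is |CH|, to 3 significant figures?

70.6

C is at the origin; CJ is horizontal with |CJ| = 66.7 and J on the +x side, so J = (66.7, 0.00). CE is vertical with |CE| = 38.2 and E on the −y side, so E = (0.00, -38.2). The virtual corner opposite C is at (66.7, -38.2). Since A1 is tangent to JB there, HB ⟂ JB and tangency of A1 to SE means the radius HS is perpendicular to SE, with radius 4.6, so the center H sits 4.6 in from both sides at H = (62.1, -33.6). Then |CH| = |H − C| = 70.6.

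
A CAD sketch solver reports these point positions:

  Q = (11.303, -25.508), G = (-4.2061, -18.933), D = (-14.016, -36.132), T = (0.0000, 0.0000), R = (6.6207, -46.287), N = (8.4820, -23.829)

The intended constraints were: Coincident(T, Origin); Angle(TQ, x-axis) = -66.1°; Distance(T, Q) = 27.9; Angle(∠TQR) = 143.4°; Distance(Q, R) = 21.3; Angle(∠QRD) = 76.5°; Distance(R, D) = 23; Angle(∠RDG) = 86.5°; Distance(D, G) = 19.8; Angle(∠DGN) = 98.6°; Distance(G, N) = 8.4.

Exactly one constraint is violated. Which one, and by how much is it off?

Distance(G, N) = 8.4 — off by 5.20.

T = (0.00, 0.00) ✓; TQ at -66.10° ✓; |TQ| = 27.90 ✓; ∠TQR = 143.4° ✓; |QR| = 21.30 ✓; ∠QRD = 76.50° ✓; |RD| = 23.00 ✓; ∠RDG = 86.50° ✓; |DG| = 19.80 ✓; ∠DGN = 98.60° ✓; |GN| = 13.60 ✗.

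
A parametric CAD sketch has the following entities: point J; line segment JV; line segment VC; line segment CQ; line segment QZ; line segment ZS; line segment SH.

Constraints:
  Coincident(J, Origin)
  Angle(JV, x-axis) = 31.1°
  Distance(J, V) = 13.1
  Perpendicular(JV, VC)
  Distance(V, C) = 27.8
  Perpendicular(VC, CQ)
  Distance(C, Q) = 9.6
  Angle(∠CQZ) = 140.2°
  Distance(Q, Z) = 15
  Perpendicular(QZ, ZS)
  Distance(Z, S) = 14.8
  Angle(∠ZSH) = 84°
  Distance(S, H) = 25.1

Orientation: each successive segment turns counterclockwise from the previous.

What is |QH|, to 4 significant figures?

15.73

J is at the origin; JV runs at 31.1° with length 13.1, so V = (11.22, 6.767). JV is perpendicular to VC, so VC runs at 121.1°; with |VC| = 27.8, C = (-3.143, 30.57). VC ⟂ CQ, so CQ runs at -148.9°; with |CQ| = 9.6, Q = (-11.36, 25.61). ∠CQZ = 140.2° gives QZ at -109.1° from the x-axis; with |QZ| = 15.0, Z = (-16.27, 11.44). QZ is perpendicular to ZS, so ZS runs at -19.10°; with |ZS| = 14.8, S = (-2.286, 6.595). ∠ZSH = 84.0° gives SH at 76.90° from the x-axis; with |SH| = 25.1, H = (3.403, 31.04). Then |QH| = |H − Q| = 15.73.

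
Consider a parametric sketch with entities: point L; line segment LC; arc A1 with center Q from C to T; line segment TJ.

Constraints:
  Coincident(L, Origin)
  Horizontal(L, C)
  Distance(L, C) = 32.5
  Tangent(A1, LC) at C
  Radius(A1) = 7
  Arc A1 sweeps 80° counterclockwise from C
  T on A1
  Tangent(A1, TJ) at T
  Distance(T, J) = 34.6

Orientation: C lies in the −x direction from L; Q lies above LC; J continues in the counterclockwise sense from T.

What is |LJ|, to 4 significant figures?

44.42

On A1, C sits at bearing -90° from Q; an 80° counterclockwise sweep puts T at bearing -10°, so T = Q + 7.0·(cos -10°, sin -10°) = (-25.61, 5.784). A1 meets TJ tangentially, so QT is at right angles to TJ, so TJ runs along (−sin -10°, cos -10°); with |TJ| = 34.6, J = (-19.60, 39.86). Then |LJ| = |J − L| = 44.42.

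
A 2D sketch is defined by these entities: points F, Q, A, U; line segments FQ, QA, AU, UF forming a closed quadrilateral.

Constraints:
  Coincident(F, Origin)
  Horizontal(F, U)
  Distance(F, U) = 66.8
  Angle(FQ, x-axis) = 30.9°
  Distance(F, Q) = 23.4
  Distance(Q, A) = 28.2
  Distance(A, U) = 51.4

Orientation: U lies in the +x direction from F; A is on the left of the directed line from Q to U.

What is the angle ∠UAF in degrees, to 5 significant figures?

83.085°

F is at the origin; FU is horizontal with |FU| = 66.8 and U in +x, so U = (66.8, 0). FQ runs at 30.9° with |FQ| = 23.4, so Q = (20.079, 12.017). A is determined by |QA| = 28.2 and |AU| = 51.4 together: it lies at the intersection of circle(Q, 28.2) and circle(U, 51.4). With |QU| = 48.242, the foot of the radical line on QU is 4.9808 from Q and the perpendicular offset is √(28.2² − 4.9808²) = 27.757. Taking the left-of-QU solution: A = (31.817, 37.658).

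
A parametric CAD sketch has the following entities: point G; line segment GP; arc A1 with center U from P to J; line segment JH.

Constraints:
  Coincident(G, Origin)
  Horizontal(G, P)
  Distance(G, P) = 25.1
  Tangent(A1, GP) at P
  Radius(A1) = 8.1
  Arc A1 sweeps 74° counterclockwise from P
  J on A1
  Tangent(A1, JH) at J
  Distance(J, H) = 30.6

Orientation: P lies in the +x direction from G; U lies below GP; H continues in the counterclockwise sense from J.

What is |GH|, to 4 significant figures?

36.38

On A1, P sits at bearing 90° from U; a 74° counterclockwise sweep puts J at bearing 164°, so J = U + 8.1·(cos 164°, sin 164°) = (17.31, -5.867). A1 meets JH tangentially, so UJ is at right angles to JH, so JH runs along (−sin 164°, cos 164°); with |JH| = 30.6, H = (8.879, -35.28). Then |GH| = |H − G| = 36.38.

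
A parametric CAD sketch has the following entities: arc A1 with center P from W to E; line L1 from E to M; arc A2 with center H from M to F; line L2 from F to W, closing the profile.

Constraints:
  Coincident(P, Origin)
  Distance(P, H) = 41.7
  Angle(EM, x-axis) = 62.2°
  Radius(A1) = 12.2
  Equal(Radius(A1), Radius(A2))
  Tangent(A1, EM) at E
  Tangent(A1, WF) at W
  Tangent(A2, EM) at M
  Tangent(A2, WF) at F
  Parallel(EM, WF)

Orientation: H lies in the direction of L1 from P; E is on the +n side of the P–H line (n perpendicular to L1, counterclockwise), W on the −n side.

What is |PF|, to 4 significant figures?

43.45

Tangency of A1 to both parallel lines with radius 12.2 puts E and W at P ± 12.2·n: E = (-10.79, 5.690), W = (10.79, -5.690). Equal radii place M and F the same way about H: M = H + 12.2·n = (8.656, 42.58), F = H − 12.2·n = (30.24, 31.20). Then |PF| = |F − P| = 43.45.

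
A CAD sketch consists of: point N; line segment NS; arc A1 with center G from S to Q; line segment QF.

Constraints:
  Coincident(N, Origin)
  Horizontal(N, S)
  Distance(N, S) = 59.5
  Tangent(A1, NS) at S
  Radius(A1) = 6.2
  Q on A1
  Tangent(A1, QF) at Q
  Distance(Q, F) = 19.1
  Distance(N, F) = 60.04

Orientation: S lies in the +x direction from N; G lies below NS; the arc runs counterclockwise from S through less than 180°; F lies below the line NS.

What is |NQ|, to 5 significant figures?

53.706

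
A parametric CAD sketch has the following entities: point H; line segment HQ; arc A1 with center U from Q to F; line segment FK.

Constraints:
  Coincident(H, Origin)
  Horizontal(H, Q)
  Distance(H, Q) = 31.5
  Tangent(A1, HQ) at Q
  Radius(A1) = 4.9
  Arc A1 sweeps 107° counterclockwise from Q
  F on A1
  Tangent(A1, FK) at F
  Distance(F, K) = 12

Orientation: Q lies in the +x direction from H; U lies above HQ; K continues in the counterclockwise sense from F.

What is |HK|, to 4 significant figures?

37.21

On A1, Q sits at bearing -90° from U; a 107° counterclockwise sweep puts F at bearing 17°, so F = U + 4.9·(cos 17°, sin 17°) = (36.19, 6.333). The tangent condition forces UF to be normal to FK, so FK runs along (−sin 17°, cos 17°); with |FK| = 12.0, K = (32.68, 17.81). Then |HK| = |K − H| = 37.21.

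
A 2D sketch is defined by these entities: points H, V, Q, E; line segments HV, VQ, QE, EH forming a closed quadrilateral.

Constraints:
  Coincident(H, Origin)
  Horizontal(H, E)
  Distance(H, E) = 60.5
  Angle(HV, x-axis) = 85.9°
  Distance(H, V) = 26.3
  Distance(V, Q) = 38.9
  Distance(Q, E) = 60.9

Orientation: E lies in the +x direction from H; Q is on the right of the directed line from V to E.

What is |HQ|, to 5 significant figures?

12.690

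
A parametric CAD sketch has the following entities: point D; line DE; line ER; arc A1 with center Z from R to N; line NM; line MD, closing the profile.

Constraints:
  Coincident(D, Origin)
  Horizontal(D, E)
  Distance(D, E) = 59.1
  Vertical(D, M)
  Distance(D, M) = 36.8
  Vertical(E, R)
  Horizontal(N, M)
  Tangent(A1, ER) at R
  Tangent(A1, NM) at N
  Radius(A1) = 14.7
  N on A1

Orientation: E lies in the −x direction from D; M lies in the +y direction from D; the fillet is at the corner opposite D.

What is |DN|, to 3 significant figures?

57.7

D is at the origin; D and E share the same y with |DE| = 59.1 and E on the −x side, so E = (-59.1, 0.00). DM is vertical with |DM| = 36.8 and M on the +y side, so M = (0.00, 36.8). The virtual corner opposite D is at (-59.1, 36.8). The tangent condition forces ZR to be normal to ER and tangency of A1 to NM means the radius ZN is perpendicular to NM, with radius 14.7, so the center Z sits 14.7 in from both sides at Z = (-44.4, 22.1). That places the tangent points at R = (-59.1, 22.1) on ER and N = (-44.4, 36.8) on NM. Then |DN| = |N − D| = 57.7.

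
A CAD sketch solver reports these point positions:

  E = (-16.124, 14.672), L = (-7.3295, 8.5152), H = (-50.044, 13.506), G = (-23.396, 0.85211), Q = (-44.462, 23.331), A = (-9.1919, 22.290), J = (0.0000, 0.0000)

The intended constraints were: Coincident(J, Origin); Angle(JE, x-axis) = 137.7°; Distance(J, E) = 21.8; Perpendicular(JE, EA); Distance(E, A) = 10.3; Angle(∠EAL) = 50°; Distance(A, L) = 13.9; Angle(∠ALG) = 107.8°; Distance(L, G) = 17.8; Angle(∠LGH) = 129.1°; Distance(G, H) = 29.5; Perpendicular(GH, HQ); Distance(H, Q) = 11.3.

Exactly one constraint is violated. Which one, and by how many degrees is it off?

Perpendicular(GH, HQ) — off by 4.20°.

J = (0.00, 0.00) ✓; JE at 137.7° ✓; |JE| = 21.80 ✓; ∠(JE, EA) = 90.00° ✓; |EA| = 10.30 ✓; ∠EAL = 50.00° ✓; |AL| = 13.90 ✓; ∠ALG = 107.8° ✓; |LG| = 17.80 ✓; ∠LGH = 129.1° ✓; |GH| = 29.50 ✓; ∠(GH, HQ) = 94.20° ✗; |HQ| = 11.30 ✓.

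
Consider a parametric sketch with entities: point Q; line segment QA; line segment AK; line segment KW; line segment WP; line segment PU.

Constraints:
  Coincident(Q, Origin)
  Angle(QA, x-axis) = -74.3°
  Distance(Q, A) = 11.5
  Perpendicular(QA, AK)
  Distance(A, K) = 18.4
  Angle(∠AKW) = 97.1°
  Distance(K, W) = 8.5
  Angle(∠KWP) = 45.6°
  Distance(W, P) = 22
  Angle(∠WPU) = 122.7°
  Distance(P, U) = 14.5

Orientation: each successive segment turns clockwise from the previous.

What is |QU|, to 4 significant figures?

31.01

Q is at the origin; QA runs at -74.3° with length 11.5, so A = (3.112, -11.07). QA is perpendicular to AK, so AK runs at -164.3°; with |AK| = 18.4, K = (-14.60, -16.05). ∠AKW = 97.1° gives KW at 112.8° from the x-axis; with |KW| = 8.5, W = (-17.90, -8.214). ∠KWP = 45.6° gives WP at -21.60° from the x-axis; with |WP| = 22.0, P = (2.560, -16.31). ∠WPU = 122.7° gives PU at -78.90° from the x-axis; with |PU| = 14.5, U = (5.351, -30.54). Then |QU| = |U − Q| = 31.01.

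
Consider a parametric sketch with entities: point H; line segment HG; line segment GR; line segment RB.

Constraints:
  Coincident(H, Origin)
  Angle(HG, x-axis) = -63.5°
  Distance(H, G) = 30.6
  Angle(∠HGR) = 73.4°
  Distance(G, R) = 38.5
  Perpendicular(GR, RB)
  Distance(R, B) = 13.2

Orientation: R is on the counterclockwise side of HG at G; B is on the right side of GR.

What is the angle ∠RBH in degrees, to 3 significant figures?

35.0°

H is at the origin; HG runs at -63.5° with length 30.6, so G = 30.6·(cos -63.5°, sin -63.5°) = (13.7, -27.4). ∠HGR = 73.4°, so GR runs at -63.5° + (180° − 73.4°) = 43.1° from the x-axis; with |GR| = 38.5, R = G + 38.5·(cos 43.1°, sin 43.1°) = (41.8, -1.08). The perpendicularity gives RB at right angles to GR; with |RB| = 13.2 on the right of GR, B = R + 13.2·(0.683, -0.730) = (50.8, -10.7). Then cos ∠RBH = BR·BH / (|BR||BH|), giving 35.0°.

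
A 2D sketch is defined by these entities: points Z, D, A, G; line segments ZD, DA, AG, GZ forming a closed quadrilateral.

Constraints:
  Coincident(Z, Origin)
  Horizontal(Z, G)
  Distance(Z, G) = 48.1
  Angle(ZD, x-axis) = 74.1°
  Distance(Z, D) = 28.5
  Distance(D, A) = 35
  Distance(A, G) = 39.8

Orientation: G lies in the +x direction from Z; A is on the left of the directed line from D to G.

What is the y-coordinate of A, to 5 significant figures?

39.123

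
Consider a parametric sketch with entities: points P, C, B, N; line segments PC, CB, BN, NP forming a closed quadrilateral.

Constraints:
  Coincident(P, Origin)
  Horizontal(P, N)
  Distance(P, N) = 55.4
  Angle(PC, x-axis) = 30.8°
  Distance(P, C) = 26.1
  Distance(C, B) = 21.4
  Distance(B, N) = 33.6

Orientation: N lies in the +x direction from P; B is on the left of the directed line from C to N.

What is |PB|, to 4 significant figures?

47.14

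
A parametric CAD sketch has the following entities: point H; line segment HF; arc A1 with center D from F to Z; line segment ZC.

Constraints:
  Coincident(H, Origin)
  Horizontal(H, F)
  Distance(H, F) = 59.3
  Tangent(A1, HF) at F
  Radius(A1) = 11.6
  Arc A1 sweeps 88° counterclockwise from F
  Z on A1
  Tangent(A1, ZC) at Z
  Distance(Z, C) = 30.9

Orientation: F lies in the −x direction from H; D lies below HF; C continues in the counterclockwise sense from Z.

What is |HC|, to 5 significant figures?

83.368

On A1, F sits at bearing 90° from D; an 88° counterclockwise sweep puts Z at bearing 178°, so Z = D + 11.6·(cos 178°, sin 178°) = (-70.893, -11.195). A1 meets ZC tangentially, so DZ is at right angles to ZC, so ZC runs along (−sin 178°, cos 178°); with |ZC| = 30.9, C = (-71.971, -42.076). Then |HC| = |C − H| = 83.368.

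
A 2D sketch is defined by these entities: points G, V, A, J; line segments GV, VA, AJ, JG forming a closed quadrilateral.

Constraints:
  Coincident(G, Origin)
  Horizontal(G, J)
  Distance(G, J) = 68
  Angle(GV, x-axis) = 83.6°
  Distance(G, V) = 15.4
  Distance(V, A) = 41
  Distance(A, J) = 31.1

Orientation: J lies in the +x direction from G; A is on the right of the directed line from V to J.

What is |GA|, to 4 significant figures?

37.65

G is at the origin; GJ is horizontal with |GJ| = 68.0 and J in +x, so J = (68.0, 0). GV runs at 83.6° with |GV| = 15.4, so V = (1.717, 15.30). A is determined by |VA| = 41.0 and |AJ| = 31.1 together: it lies at the intersection of circle(V, 41.0) and circle(J, 31.1). With |VJ| = 68.03, the foot of the radical line on VJ is 39.26 from V and the perpendicular offset is √(41.0² − 39.26²) = 11.82. Taking the right-of-VJ solution: A = (37.31, -5.043).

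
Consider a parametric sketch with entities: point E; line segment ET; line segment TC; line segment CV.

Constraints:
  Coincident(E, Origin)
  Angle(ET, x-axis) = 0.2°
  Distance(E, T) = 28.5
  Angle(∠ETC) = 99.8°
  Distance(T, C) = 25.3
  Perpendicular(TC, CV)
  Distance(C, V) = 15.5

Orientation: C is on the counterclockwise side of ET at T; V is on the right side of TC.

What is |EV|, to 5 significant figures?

52.997

E is at the origin; ET runs at 0.2° with length 28.5, so T = 28.5·(cos 0.2°, sin 0.2°) = (28.500, 0.099484). ∠ETC = 99.8°, so TC runs at 0.2° + (180° − 99.8°) = 80.400° from the x-axis; with |TC| = 25.3, C = T + 25.3·(cos 80.400°, sin 80.400°) = (32.719, 25.045). TC is perpendicular to CV; with |CV| = 15.5 on the right of TC, V = C + 15.5·(0.98600, -0.16677) = (48.002, 22.460). Then |EV| = |V − E| = 52.997.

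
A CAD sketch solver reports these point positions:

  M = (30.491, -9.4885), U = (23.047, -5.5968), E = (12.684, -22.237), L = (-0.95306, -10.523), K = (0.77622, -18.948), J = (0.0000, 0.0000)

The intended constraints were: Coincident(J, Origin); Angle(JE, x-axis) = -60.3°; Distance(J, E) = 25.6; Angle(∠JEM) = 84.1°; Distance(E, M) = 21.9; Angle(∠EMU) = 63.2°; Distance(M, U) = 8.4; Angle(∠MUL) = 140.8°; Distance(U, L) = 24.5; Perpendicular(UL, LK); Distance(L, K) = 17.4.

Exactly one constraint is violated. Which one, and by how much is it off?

Distance(L, K) = 17.4 — off by 8.80.

J = (0.00, 0.00) ✓; JE at -60.30° ✓; |JE| = 25.60 ✓; ∠JEM = 84.10° ✓; |EM| = 21.90 ✓; ∠EMU = 63.20° ✓; |MU| = 8.400 ✓; ∠MUL = 140.8° ✓; |UL| = 24.50 ✓; ∠(UL, LK) = 90.00° ✓; |LK| = 8.601 ✗.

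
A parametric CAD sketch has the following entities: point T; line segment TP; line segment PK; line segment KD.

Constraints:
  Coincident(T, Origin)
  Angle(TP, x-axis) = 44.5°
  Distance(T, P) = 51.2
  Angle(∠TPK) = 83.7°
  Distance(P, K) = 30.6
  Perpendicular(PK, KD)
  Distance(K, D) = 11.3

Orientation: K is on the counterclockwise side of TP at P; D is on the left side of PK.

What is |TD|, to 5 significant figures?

46.814

∠TPK = 83.7°, so PK runs at 44.5° + (180° − 83.7°) = 140.80° from the x-axis; with |PK| = 30.6, K = P + 30.6·(cos 140.80°, sin 140.80°) = (12.805, 55.227). PK ⟂ KD; with |KD| = 11.3 on the left of PK, D = K + 11.3·(-0.63203, -0.77494) = (5.6632, 46.470). Then |TD| = |D − T| = 46.814.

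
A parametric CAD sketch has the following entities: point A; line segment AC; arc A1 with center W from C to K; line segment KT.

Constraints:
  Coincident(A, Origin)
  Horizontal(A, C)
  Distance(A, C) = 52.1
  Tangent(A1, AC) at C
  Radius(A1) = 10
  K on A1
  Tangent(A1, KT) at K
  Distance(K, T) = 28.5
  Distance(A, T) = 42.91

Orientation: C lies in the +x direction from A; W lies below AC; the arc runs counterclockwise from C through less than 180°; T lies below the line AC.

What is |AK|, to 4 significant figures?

43.57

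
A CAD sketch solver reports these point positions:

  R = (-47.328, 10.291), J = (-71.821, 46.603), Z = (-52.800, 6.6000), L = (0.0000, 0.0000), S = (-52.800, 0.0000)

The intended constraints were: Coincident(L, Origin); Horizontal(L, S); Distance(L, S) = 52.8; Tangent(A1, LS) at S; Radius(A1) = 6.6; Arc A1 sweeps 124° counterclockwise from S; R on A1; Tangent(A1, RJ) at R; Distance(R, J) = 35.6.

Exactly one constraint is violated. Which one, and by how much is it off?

Distance(R, J) = 35.6 — off by 8.20.

L = (0.00, 0.00) ✓; L.y = 0.00, S.y = 0.00 ✓; |LS| = 52.80 ✓; ∠(ZS, SL) = 90.00° ✓; |ZS| = 6.600 ✓; bearing(Z→R) − bearing(Z→S) = 124.0° ✓; |ZR| = 6.600 ✓; ∠(ZR, RJ) = 90.00° ✓; |RJ| = 43.80 ✗.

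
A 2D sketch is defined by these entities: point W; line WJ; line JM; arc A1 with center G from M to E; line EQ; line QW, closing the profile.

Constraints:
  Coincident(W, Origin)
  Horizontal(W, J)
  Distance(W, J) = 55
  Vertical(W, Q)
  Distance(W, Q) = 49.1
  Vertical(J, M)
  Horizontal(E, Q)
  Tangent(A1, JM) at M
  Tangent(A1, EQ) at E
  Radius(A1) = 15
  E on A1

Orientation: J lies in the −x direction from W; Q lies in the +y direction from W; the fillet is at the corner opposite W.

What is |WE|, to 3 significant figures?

63.3

W is at the origin; W and J share the same y with |WJ| = 55.0 and J on the −x side, so J = (-55.0, 0.00). WQ is vertical with |WQ| = 49.1 and Q on the +y side, so Q = (0.00, 49.1). The virtual corner opposite W is at (-55.0, 49.1). Tangency of A1 to JM means the radius GM is perpendicular to JM and the tangent condition forces GE to be normal to EQ, with radius 15.0, so the center G sits 15.0 in from both sides at G = (-40.0, 34.1). That places the tangent points at M = (-55.0, 34.1) on JM and E = (-40.0, 49.1) on EQ. Then |WE| = |E − W| = 63.3.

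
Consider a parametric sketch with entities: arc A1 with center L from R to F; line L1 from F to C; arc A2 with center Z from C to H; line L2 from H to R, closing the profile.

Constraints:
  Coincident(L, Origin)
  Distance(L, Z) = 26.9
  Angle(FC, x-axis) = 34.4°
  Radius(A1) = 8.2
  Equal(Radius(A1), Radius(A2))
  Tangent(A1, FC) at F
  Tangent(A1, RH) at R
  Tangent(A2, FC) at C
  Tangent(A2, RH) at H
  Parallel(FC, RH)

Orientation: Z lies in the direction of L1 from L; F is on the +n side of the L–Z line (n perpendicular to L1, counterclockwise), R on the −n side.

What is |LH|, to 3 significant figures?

28.1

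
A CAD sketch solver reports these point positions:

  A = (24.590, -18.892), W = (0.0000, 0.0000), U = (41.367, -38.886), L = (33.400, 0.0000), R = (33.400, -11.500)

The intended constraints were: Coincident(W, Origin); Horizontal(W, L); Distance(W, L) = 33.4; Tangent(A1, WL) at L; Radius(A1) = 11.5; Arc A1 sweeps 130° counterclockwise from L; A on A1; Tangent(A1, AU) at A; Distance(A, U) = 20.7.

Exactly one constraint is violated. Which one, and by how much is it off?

Distance(A, U) = 20.7 — off by 5.40.

W = (0.00, 0.00) ✓; W.y = 0.00, L.y = 0.00 ✓; |WL| = 33.40 ✓; ∠(RL, LW) = 90.00° ✓; |RL| = 11.50 ✓; bearing(R→A) − bearing(R→L) = 130.0° ✓; |RA| = 11.50 ✓; ∠(RA, AU) = 90.00° ✓; |AU| = 26.10 ✗.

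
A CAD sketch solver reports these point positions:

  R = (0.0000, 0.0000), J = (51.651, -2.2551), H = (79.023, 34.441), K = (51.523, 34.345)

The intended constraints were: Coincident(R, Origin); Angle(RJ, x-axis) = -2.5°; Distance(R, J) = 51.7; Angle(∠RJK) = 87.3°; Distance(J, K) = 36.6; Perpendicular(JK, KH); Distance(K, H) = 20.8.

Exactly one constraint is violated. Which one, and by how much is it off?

Distance(K, H) = 20.8 — off by 6.70.

R = (0.00, 0.00) ✓; RJ at -2.500° ✓; |RJ| = 51.70 ✓; ∠RJK = 87.30° ✓; |JK| = 36.60 ✓; ∠(JK, KH) = 90.00° ✓; |KH| = 27.50 ✗.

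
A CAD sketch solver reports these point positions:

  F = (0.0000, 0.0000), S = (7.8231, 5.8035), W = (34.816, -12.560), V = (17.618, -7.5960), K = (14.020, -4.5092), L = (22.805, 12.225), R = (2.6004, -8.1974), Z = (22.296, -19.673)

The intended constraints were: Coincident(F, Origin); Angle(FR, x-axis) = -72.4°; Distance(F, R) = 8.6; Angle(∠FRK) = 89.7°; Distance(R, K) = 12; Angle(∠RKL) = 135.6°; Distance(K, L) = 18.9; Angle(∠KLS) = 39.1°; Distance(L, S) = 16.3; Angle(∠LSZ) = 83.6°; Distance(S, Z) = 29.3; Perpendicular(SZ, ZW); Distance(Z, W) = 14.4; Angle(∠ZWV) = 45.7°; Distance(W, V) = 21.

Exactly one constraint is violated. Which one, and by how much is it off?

Distance(W, V) = 21 — off by 3.10.

F = (0.00, 0.00) ✓; FR at -72.40° ✓; |FR| = 8.600 ✓; ∠FRK = 89.70° ✓; |RK| = 12.00 ✓; ∠RKL = 135.6° ✓; |KL| = 18.90 ✓; ∠KLS = 39.10° ✓; |LS| = 16.30 ✓; ∠LSZ = 83.60° ✓; |SZ| = 29.30 ✓; ∠(SZ, ZW) = 90.00° ✓; |ZW| = 14.40 ✓; ∠ZWV = 45.70° ✓; |WV| = 17.90 ✗.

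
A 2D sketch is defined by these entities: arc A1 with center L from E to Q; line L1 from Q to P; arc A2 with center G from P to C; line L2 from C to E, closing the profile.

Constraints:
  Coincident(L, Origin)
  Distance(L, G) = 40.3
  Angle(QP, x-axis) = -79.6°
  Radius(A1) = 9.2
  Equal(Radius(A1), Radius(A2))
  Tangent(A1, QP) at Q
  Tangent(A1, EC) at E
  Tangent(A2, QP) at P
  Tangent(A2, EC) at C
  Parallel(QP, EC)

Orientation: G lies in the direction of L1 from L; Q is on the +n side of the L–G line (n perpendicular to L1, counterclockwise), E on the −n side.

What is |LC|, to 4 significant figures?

41.34

Tangency of A1 to both parallel lines with radius 9.2 puts Q and E at L ± 9.2·n: Q = (9.049, 1.661), E = (-9.049, -1.661). Equal radii place P and C the same way about G: P = G + 9.2·n = (16.32, -37.98), C = G − 9.2·n = (-1.774, -41.30). Then |LC| = |C − L| = 41.34.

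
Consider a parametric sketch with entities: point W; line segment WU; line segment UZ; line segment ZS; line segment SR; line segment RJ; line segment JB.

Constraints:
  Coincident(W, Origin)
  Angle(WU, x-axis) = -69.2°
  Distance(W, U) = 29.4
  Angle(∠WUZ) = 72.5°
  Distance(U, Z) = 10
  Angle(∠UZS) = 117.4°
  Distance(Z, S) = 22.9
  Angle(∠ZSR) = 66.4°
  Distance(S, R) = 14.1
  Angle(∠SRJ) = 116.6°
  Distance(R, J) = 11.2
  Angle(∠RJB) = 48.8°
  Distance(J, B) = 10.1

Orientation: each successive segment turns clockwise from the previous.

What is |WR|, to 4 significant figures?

7.177

W is at the origin; WU runs at -69.2° with length 29.4, so U = (10.44, -27.48). ∠WUZ = 72.5° gives UZ at -176.7° from the x-axis; with |UZ| = 10.0, Z = (0.4567, -28.06). ∠UZS = 117.4° gives ZS at 120.7° from the x-axis; with |ZS| = 22.9, S = (-11.23, -8.369). ∠ZSR = 66.4° gives SR at 7.100° from the x-axis; with |SR| = 14.1, R = (2.757, -6.626). Then |WR| = |R − W| = 7.177.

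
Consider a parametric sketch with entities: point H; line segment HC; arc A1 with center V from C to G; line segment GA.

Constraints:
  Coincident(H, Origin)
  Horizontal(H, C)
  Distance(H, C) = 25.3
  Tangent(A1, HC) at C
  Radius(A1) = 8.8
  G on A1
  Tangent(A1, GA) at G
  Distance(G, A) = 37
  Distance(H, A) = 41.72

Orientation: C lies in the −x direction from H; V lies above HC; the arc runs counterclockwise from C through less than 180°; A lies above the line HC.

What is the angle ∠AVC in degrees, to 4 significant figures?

148.8°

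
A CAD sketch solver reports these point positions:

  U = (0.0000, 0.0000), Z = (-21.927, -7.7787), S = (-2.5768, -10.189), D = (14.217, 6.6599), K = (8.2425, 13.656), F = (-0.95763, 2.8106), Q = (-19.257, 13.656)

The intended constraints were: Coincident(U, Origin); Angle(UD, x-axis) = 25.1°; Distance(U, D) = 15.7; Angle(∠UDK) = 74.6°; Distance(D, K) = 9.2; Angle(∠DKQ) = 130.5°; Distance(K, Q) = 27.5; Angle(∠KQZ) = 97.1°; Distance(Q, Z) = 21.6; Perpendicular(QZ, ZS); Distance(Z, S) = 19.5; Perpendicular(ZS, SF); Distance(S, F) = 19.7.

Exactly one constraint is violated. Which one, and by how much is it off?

Distance(S, F) = 19.7 — off by 6.60.

U = (0.00, 0.00) ✓; UD at 25.10° ✓; |UD| = 15.70 ✓; ∠UDK = 74.60° ✓; |DK| = 9.200 ✓; ∠DKQ = 130.5° ✓; |KQ| = 27.50 ✓; ∠KQZ = 97.10° ✓; |QZ| = 21.60 ✓; ∠(QZ, ZS) = 90.00° ✓; |ZS| = 19.50 ✓; ∠(ZS, SF) = 90.00° ✓; |SF| = 13.10 ✗.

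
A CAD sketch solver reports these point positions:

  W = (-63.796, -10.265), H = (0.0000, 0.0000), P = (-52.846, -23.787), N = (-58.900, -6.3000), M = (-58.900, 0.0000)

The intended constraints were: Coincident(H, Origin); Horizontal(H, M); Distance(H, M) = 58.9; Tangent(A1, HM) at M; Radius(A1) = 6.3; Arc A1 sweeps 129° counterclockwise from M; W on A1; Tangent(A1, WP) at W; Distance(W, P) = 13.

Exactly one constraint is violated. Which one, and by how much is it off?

Distance(W, P) = 13 — off by 4.40.

H = (0.00, 0.00) ✓; H.y = 0.00, M.y = 0.00 ✓; |HM| = 58.90 ✓; ∠(NM, MH) = 90.00° ✓; |NM| = 6.300 ✓; bearing(N→W) − bearing(N→M) = 129.0° ✓; |NW| = 6.300 ✓; ∠(NW, WP) = 90.00° ✓; |WP| = 17.40 ✗.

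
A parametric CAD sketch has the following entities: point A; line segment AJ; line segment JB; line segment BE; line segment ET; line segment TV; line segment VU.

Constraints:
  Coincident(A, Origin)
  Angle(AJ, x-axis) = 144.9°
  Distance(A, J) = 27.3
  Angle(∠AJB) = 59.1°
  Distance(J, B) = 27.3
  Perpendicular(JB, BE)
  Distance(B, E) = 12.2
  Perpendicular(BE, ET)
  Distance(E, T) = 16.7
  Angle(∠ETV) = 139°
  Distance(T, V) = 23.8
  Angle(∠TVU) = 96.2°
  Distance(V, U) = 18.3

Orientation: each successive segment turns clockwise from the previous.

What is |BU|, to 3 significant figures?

30.4

A is at the origin; AJ runs at 144.9° with length 27.3, so J = (-22.3, 15.7). ∠AJB = 59.1° gives JB at 24.0° from the x-axis; with |JB| = 27.3, B = (2.60, 26.8). JB ⟂ BE, so BE runs at -66.0°; with |BE| = 12.2, E = (7.57, 15.7). The perpendicularity gives ET at right angles to BE, so ET runs at -156°; with |ET| = 16.7, T = (-7.69, 8.86). ∠ETV = 139.0° gives TV at 163° from the x-axis; with |TV| = 23.8, V = (-30.4, 15.8). ∠TVU = 96.2° gives VU at 79.2° from the x-axis; with |VU| = 18.3, U = (-27.0, 33.8). Then |BU| = |U − B| = 30.4.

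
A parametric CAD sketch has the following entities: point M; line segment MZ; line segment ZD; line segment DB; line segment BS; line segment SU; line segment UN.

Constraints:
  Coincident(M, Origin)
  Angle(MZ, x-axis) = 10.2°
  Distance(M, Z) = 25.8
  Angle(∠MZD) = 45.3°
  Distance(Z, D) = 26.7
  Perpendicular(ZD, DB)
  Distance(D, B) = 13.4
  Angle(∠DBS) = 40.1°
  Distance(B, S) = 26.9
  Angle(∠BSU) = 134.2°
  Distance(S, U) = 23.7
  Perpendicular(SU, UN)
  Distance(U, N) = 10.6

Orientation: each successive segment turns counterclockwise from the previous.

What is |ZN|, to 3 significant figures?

37.1

M is at the origin; MZ runs at 10.2° with length 25.8, so Z = (25.4, 4.57). ∠MZD = 45.3° gives ZD at 145° from the x-axis; with |ZD| = 26.7, D = (3.55, 19.9). ZD ⟂ DB, so DB runs at -125°; with |DB| = 13.4, B = (-4.16, 8.96). ∠DBS = 40.1° gives BS at 14.8° from the x-axis; with |BS| = 26.9, S = (21.9, 15.8). ∠BSU = 134.2° gives SU at 60.6° from the x-axis; with |SU| = 23.7, U = (33.5, 36.5). SU is perpendicular to UN, so UN runs at 151°; with |UN| = 10.6, N = (24.2, 41.7). Then |ZN| = |N − Z| = 37.1.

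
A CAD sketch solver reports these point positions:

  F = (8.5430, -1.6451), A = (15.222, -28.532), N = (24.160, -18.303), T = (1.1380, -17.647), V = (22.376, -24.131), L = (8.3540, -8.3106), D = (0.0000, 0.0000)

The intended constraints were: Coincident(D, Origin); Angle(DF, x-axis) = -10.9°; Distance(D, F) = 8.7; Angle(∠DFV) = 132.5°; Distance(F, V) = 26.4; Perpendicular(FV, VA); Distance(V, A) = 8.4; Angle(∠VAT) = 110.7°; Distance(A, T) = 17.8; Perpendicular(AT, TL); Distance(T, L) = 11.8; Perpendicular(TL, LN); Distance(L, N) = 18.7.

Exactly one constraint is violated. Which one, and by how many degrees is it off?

Perpendicular(TL, LN) — off by 5.40°.

D = (0.00, 0.00) ✓; DF at -10.90° ✓; |DF| = 8.700 ✓; ∠DFV = 132.5° ✓; |FV| = 26.40 ✓; ∠(FV, VA) = 90.00° ✓; |VA| = 8.399 ✓; ∠VAT = 110.7° ✓; |AT| = 17.80 ✓; ∠(AT, TL) = 90.00° ✓; |TL| = 11.80 ✓; ∠(TL, LN) = 84.60° ✗; |LN| = 18.70 ✓.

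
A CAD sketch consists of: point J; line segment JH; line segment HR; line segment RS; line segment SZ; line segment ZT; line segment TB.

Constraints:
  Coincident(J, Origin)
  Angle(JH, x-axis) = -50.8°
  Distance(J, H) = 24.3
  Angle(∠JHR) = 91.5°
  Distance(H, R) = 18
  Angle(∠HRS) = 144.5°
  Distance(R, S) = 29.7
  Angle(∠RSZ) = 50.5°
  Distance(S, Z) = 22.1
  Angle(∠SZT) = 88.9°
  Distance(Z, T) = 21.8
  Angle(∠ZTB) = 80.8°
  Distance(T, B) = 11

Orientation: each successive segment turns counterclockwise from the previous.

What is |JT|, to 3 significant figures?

27.7

J is at the origin; JH runs at -50.8° with length 24.3, so H = (15.4, -18.8). ∠JHR = 91.5° gives HR at 37.7° from the x-axis; with |HR| = 18.0, R = (29.6, -7.82). ∠HRS = 144.5° gives RS at 73.2° from the x-axis; with |RS| = 29.7, S = (38.2, 20.6). ∠RSZ = 50.5° gives SZ at -157° from the x-axis; with |SZ| = 22.1, Z = (17.8, 12.1). ∠SZT = 88.9° gives ZT at -66.2° from the x-axis; with |ZT| = 21.8, T = (26.6, -7.87). Then |JT| = |T − J| = 27.7.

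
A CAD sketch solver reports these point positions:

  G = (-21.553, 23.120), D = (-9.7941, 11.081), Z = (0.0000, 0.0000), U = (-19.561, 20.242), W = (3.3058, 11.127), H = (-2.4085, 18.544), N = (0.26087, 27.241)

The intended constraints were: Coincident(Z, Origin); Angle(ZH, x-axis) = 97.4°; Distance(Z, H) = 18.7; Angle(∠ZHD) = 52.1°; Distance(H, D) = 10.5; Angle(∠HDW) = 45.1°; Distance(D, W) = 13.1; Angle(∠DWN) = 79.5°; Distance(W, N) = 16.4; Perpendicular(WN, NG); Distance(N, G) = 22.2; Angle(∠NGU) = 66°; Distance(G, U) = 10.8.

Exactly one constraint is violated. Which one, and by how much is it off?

Distance(G, U) = 10.8 — off by 7.30.

Z = (0.00, 0.00) ✓; ZH at 97.40° ✓; |ZH| = 18.70 ✓; ∠ZHD = 52.10° ✓; |HD| = 10.50 ✓; ∠HDW = 45.10° ✓; |DW| = 13.10 ✓; ∠DWN = 79.50° ✓; |WN| = 16.40 ✓; ∠(WN, NG) = 90.00° ✓; |NG| = 22.20 ✓; ∠NGU = 66.01° ✓; |GU| = 3.500 ✗.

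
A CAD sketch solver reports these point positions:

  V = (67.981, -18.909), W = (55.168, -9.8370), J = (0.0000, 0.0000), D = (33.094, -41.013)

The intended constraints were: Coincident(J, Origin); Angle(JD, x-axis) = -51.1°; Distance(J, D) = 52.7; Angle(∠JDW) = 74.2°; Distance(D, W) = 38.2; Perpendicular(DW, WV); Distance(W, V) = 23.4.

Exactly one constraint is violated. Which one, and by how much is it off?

Distance(W, V) = 23.4 — off by 7.70.

J = (0.00, 0.00) ✓; JD at -51.10° ✓; |JD| = 52.70 ✓; ∠JDW = 74.20° ✓; |DW| = 38.20 ✓; ∠(DW, WV) = 90.00° ✓; |WV| = 15.70 ✗.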